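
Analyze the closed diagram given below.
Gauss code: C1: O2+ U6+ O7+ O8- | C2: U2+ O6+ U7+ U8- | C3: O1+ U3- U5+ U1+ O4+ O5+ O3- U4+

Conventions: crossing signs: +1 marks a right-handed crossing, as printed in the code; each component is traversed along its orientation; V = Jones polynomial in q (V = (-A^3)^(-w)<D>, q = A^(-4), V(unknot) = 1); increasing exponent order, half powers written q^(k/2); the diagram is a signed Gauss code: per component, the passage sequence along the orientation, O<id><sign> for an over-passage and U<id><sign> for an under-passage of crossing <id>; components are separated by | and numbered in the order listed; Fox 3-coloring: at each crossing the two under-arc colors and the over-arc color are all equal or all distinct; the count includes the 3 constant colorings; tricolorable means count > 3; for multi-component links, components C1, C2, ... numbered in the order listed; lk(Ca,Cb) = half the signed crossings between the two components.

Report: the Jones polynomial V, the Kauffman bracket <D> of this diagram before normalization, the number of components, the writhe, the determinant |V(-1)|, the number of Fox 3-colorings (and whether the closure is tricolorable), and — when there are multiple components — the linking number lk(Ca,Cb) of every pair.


V(q) = 1 + q + q^2 + q^3
bracket: 1 + A^4 + A^8 + A^12, w = +4
3 components, writhe +4, over 8 crossings
lk(C1,C2) = +1
linking number lk(C1,C3) = 0
lk(C2,C3): 0
det 0, colorings 9 of 3^8 — tricolorable
observation: the 3 component pairs carry total linking +1


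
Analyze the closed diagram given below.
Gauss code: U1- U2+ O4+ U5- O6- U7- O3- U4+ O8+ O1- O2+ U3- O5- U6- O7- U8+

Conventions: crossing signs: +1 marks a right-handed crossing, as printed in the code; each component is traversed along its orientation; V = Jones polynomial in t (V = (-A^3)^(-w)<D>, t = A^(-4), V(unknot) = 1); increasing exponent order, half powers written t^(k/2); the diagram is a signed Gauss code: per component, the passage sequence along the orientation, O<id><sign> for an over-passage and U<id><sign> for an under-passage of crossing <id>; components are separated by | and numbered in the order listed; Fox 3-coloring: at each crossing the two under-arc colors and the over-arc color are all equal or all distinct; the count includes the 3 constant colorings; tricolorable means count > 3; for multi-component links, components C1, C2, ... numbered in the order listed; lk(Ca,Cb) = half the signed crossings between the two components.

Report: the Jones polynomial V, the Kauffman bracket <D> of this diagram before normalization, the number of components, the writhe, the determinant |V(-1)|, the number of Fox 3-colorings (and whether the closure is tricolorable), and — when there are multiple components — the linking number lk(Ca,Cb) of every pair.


V(t) = t^-5 - 2t^-4 + 2t^-3 - 2t^-2 + 2t^-1 - 1 + t
bracket: A^-10 - A^-6 + 2A^-2 - 2A^2 + 2A^6 - 2A^10 + A^14, w = -2
1 component, writhe -2, over 8 crossings
det 11, colorings 3 of 3^8 — not tricolorable
observation: det 11 = |V(-1)|; not divisible by 3, so not tricolorable


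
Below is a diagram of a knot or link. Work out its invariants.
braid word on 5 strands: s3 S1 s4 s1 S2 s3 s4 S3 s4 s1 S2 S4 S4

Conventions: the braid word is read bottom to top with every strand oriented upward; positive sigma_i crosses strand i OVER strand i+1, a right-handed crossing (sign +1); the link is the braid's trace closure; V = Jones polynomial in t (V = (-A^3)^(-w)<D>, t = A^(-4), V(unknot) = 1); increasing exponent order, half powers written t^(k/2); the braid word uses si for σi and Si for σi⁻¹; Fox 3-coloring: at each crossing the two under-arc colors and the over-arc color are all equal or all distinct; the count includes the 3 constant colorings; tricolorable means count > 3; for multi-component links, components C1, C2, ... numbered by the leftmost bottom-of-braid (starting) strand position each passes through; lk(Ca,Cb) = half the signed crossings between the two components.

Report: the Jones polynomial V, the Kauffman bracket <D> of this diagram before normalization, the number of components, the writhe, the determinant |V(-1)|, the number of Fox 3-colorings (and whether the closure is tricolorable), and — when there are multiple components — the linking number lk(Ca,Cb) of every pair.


Jones polynomial: V(t) = -t^(-5/2) - t^(5/2)
<D> = A^-7 + A^13; writhe +1
components 2, writhe +1 (13 crossings)
linking number lk(C1,C2) = 0
3-colorings: 9 of 3^13, det 0 — tricolorable
note: all 2 components of this link are unlinked algebraically


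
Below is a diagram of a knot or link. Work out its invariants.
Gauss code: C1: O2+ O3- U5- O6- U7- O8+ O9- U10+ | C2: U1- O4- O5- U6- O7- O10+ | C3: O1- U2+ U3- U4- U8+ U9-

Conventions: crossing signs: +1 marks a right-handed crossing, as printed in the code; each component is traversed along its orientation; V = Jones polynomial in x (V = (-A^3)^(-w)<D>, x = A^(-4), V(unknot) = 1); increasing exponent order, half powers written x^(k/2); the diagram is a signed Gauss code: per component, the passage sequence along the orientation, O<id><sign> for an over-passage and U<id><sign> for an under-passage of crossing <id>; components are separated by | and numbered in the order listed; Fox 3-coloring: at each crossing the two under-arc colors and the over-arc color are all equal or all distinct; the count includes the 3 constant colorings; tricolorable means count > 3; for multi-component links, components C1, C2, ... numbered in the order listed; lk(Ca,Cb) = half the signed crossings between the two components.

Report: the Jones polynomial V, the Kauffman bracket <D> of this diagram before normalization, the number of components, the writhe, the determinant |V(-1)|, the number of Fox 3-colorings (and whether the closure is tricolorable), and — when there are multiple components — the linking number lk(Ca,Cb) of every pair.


Jones polynomial: V(x) = x^-5 + 2x^-3 + x^-1
<D> = A^-8 + 2 + A^8; writhe -4
components 3, writhe -4 (10 crossings)
linking number lk(C1,C2) = -1
lk(C1,C3): 0
lk(C2,C3) = -1
3-colorings: 3 of 3^10, det 4 — not tricolorable
note: det 4 = |V(-1)|; not divisible by 3, so not tricolorable


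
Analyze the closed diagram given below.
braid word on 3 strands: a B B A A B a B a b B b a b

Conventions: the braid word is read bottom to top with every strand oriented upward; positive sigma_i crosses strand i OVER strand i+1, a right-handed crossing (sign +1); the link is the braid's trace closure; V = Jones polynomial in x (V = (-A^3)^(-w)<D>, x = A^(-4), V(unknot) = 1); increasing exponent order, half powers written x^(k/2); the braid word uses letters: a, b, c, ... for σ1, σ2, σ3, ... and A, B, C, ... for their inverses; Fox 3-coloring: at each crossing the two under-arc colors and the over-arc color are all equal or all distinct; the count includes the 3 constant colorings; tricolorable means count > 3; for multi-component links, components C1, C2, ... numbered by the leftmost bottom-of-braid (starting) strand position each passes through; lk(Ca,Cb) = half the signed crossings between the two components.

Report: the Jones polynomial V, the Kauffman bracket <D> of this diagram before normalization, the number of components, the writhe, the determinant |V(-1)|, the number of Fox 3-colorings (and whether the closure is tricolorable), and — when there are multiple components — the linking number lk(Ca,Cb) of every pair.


V = -x^-3 + x^-2 - x^-1 + 3 - x + x^2 - x^3
<D> = -A^-12 + A^-8 - A^-4 + 3 - A^4 + A^8 - A^12 (w = 0)
1 component over 14 crossings, w = 0
27 Fox colorings among 3^14, |V(-1)| = 9: tricolorable
why: V is palindromic (span 6, det 9): x -> 1/x fixes it; necessary, not sufficient, for amphichirality


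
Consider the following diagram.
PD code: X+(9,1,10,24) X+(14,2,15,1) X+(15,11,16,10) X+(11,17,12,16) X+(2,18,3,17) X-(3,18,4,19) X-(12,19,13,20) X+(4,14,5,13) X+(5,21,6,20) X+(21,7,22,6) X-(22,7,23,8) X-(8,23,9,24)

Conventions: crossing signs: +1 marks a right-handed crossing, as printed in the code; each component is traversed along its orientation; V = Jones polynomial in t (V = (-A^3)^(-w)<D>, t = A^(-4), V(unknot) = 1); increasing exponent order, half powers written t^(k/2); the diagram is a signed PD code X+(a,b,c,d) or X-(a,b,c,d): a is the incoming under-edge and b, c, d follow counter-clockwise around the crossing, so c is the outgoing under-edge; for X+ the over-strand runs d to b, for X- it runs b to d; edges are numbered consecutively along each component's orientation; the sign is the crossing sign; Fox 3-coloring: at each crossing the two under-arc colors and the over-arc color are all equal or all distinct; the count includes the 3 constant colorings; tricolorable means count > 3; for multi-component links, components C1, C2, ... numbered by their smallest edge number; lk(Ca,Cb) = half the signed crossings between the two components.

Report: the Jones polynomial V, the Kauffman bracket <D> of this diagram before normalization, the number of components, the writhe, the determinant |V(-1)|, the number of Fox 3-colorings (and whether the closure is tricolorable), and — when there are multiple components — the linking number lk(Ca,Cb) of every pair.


V(t) = t + t^3 - t^4
bracket: -A^-4 + 1 + A^8, w = +4
1 component, writhe +4, over 12 crossings
det 3, colorings 9 of 3^12 — tricolorable
observation: w = +4 shifts under R1 moves; the (-A^3)^(-4) factor cancels that in V


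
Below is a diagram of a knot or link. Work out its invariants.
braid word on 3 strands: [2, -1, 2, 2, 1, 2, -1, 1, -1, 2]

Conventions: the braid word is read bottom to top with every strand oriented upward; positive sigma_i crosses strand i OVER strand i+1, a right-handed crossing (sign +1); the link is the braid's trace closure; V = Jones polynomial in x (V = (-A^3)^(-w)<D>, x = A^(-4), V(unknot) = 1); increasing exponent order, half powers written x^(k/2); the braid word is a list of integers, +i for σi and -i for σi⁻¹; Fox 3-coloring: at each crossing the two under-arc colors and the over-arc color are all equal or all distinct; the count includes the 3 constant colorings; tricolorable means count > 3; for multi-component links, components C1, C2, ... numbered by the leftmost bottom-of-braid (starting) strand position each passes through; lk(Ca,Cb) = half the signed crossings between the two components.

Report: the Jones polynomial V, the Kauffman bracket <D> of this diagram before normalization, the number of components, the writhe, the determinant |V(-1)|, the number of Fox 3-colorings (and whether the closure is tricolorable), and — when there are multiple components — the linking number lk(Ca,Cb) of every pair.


Jones polynomial: V(x) = x + x^3 - x^4
<D> = -A^-4 + 1 + A^8; writhe +4
components 1, writhe +4 (10 crossings)
3-colorings: 9 of 3^10, det 3 — tricolorable
note: the word shrinks to σ2 σ1⁻¹ σ2 σ2 σ1 σ2 σ1⁻¹ σ2 after cancelling


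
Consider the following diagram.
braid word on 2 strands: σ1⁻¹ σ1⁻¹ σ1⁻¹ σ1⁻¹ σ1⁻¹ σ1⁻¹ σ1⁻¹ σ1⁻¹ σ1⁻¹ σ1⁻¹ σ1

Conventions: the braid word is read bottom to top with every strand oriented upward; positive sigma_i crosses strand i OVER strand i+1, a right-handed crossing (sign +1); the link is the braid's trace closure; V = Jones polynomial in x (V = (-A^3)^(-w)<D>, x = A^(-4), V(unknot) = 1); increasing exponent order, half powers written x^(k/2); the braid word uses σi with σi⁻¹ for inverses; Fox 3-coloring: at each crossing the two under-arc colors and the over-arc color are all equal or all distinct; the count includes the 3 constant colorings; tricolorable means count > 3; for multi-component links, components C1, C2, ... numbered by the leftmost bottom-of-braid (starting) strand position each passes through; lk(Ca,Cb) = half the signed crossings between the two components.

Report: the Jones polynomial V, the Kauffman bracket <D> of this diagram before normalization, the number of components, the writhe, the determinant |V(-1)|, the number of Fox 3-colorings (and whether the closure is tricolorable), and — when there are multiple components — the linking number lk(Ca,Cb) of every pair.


V = -x^-13 + x^-12 - x^-11 + x^-10 - x^-9 + x^-8 - x^-7 + x^-6 + x^-4
<D> = -A^-11 - A^-3 + A - A^5 + A^9 - A^13 + A^17 - A^21 + A^25 (w = -9)
1 component over 11 crossings, w = -9
9 Fox colorings among 3^11, |V(-1)| = 9: tricolorable
why: V spans 9 powers of x: at least 9 crossings in any diagram


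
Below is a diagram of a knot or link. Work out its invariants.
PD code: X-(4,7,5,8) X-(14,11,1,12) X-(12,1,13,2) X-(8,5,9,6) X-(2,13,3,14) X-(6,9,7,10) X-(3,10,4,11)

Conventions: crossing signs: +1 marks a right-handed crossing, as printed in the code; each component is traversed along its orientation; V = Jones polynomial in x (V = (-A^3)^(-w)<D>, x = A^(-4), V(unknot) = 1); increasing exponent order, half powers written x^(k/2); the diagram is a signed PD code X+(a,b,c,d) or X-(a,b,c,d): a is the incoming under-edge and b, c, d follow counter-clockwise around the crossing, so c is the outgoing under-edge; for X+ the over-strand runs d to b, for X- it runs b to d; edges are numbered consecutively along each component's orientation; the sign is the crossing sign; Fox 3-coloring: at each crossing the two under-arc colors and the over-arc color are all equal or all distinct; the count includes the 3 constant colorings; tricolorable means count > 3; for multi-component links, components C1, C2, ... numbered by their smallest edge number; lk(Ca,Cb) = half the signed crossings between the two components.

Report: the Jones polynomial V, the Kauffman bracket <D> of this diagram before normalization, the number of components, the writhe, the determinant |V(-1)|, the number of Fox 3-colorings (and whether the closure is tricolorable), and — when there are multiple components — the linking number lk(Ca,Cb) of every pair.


V = x^-8 - 2x^-7 + x^-6 - 2x^-5 + 2x^-4 + x^-2
<D> = -A^-13 - 2A^-5 + 2A^-1 - A^3 + 2A^7 - A^11 (w = -7)
1 component over 7 crossings, w = -7
27 Fox colorings among 3^7, |V(-1)| = 9: tricolorable
why: det 9 = |V(-1)|; divisible by 3, so tricolorable


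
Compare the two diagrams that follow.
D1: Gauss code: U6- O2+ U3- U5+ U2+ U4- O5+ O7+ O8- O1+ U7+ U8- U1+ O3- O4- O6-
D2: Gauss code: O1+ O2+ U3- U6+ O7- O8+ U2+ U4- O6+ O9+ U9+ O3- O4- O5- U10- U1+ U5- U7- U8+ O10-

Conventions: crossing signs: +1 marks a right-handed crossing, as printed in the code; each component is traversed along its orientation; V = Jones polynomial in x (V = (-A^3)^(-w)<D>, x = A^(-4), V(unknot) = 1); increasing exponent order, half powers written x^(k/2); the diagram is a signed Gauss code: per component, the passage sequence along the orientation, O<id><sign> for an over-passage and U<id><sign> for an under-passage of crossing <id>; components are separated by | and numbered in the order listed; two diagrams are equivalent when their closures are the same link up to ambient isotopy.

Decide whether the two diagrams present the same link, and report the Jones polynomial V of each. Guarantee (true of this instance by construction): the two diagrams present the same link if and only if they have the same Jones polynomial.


equivalent: yes
V(D1) = 1  (w 0, c 8, <D> = 1)
V(D2) = 1  (w 0, c 10, <D> = 1)
why: one V(x) for all 2 diagrams — one class (guaranteed)


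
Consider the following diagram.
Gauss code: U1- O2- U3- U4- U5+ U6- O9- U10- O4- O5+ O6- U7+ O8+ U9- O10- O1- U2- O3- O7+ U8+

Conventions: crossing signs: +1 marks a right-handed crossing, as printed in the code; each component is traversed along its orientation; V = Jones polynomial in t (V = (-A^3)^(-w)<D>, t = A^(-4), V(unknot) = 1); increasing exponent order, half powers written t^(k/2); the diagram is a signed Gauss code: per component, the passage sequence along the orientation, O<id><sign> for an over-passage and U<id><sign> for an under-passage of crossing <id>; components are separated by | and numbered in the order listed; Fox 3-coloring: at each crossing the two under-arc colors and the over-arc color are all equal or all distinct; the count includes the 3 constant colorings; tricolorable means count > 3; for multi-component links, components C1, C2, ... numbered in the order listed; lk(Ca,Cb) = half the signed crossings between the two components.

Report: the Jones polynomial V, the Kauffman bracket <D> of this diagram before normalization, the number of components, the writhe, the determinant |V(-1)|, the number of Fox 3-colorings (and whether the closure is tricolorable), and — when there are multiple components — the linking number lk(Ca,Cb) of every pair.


V(t) = t^-7 - 2t^-6 + 2t^-5 - 3t^-4 + 3t^-3 - 2t^-2 + 2t^-1
bracket: 2A^-8 - 2A^-4 + 3 - 3A^4 + 2A^8 - 2A^12 + A^16, w = -4
1 component, writhe -4, over 10 crossings
det 15, colorings 9 of 3^10 — tricolorable
observation: the span of V is 6, forcing >= 6 crossings in any diagram


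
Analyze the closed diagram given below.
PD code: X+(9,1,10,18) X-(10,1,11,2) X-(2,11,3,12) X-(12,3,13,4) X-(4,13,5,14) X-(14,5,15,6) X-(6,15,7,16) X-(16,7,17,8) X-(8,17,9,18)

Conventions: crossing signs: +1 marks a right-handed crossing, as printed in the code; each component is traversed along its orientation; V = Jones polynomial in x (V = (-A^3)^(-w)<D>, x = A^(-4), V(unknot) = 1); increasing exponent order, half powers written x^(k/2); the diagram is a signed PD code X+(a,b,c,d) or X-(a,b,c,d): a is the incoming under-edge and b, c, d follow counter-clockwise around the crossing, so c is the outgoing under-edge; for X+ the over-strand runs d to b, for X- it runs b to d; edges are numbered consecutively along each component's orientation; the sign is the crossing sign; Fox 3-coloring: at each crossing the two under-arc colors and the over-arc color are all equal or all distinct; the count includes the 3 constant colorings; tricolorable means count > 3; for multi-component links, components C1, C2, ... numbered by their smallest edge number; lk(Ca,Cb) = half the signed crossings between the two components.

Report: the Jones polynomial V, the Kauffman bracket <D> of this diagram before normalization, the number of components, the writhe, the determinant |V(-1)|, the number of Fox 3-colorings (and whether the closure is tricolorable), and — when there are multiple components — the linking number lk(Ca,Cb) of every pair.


Jones polynomial: V(x) = -x^-10 + x^-9 - x^-8 + x^-7 - x^-6 + x^-5 + x^-3
<D> = -A^-9 - A^-1 + A^3 - A^7 + A^11 - A^15 + A^19; writhe -7
components 1, writhe -7 (9 crossings)
3-colorings: 3 of 3^9, det 7 — not tricolorable
note: the span of V is 7, forcing >= 7 crossings in any diagram


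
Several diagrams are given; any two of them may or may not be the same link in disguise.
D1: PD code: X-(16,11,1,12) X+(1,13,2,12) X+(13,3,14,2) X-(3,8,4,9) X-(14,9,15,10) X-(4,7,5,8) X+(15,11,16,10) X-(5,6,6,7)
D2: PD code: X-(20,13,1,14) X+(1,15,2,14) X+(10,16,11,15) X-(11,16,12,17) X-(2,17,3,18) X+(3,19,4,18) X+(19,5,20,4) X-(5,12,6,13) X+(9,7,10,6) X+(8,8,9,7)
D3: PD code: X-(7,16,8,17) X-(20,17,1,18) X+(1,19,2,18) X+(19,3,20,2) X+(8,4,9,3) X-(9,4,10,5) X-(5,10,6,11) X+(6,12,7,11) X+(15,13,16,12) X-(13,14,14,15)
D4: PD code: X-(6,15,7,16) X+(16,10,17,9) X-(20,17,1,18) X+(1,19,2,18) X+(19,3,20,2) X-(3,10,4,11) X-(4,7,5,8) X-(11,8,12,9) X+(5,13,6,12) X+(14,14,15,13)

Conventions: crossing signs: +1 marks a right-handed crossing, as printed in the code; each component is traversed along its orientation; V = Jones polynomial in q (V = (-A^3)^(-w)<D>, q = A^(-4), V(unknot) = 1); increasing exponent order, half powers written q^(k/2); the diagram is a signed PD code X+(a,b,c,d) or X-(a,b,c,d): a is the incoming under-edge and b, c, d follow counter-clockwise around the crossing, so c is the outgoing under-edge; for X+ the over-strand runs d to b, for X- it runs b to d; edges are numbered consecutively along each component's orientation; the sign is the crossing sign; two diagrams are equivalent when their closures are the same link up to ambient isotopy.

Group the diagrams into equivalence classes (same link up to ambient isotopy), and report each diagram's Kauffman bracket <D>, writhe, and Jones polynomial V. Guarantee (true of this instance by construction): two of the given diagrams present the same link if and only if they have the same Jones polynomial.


grouping into links: {D1, D2, D3, D4}
V(D1) = 1  (w -2, c 8, <D> = A^-6)
V(D2) = 1  (w +2, c 10, <D> = A^6)
V(D3) = 1  [10 crossings, <D> = 1, w = 0]
D4 (bracket 1; 10 crossings at w = 0): V = 1
key observation: all 4 diagrams share one V(q), hence one class


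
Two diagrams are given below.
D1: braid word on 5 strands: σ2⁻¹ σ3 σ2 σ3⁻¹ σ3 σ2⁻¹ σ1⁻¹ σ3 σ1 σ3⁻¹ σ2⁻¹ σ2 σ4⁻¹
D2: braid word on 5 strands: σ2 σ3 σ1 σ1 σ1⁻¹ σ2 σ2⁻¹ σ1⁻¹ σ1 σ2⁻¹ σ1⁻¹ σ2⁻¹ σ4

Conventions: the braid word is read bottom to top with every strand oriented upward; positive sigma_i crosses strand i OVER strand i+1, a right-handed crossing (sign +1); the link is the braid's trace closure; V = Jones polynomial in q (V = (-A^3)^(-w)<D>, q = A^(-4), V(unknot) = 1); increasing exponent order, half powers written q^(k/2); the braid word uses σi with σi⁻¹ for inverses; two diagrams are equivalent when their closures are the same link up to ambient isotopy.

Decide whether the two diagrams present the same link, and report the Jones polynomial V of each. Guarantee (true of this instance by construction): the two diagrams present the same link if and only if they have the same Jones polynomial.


equivalent: yes
V(D1) = -q^(-1/2) - q^(1/2)  (w -1, c 13, <D> = A^-5 + A^-1)
V(D2) = -q^(-1/2) - q^(1/2)  [13 crossings, <D> = A + A^5, w = +1]
key observation: all 2 diagrams share one V(q), hence one class


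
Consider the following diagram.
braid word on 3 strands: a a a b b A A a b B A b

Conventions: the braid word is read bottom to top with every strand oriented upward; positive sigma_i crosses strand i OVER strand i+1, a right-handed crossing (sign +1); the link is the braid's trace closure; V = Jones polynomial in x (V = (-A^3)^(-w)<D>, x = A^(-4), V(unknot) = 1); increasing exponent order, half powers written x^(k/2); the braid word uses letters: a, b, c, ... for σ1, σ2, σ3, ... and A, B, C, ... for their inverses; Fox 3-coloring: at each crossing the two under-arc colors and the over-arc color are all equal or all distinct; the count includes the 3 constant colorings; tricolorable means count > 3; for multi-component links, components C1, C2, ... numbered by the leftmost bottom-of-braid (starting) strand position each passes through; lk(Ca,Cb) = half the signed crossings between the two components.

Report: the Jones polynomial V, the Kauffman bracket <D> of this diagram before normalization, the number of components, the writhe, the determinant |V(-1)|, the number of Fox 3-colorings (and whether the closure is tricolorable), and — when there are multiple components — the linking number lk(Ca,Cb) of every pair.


Jones polynomial: V(x) = 2x - 2x^2 + 3x^3 - 3x^4 + 2x^5 - 2x^6 + x^7
<D> = A^-16 - 2A^-12 + 2A^-8 - 3A^-4 + 3 - 2A^4 + 2A^8; writhe +4
components 1, writhe +4 (12 crossings)
3-colorings: 9 of 3^12, det 15 — tricolorable
note: |V(-1)| = 15: so tricolorable, since 3 divides 15


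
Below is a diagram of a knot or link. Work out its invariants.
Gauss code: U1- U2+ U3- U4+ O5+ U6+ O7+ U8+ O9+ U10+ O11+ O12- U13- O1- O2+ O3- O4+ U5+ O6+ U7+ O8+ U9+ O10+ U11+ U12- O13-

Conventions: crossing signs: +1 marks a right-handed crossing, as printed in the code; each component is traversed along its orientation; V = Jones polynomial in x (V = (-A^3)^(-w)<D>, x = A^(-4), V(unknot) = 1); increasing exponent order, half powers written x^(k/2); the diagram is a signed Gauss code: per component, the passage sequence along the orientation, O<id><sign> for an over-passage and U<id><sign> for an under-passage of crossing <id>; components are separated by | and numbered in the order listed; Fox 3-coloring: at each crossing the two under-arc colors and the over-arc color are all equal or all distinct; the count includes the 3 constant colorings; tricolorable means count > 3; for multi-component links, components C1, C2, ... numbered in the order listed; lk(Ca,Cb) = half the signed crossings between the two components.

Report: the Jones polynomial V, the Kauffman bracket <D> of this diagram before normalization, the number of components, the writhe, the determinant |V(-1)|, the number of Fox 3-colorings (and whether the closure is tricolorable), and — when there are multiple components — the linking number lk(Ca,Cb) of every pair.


V = x^2 + x^4 - x^5 + x^6 - x^7
<D> = A^-13 - A^-9 + A^-5 - A^-1 - A^7 (w = +5)
1 component over 13 crossings, w = +5
3 Fox colorings among 3^13, |V(-1)| = 5: not tricolorable
why: det 5 = |V(-1)|; not divisible by 3, so not tricolorable


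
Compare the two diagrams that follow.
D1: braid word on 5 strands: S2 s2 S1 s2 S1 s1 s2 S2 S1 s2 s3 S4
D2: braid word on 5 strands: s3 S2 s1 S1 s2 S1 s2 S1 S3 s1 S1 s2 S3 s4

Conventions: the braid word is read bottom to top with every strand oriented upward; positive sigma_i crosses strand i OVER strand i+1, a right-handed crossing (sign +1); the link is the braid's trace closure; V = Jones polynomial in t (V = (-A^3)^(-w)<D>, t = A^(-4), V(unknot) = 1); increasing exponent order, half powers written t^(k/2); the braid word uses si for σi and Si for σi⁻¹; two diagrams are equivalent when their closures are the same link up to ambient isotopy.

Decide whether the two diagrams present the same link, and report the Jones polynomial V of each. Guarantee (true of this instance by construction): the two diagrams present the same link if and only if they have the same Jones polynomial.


equivalent: yes
V(D1) = t^-2 - t^-1 + 1 - t + t^2  (w 0, c 12, <D> = A^-8 - A^-4 + 1 - A^4 + A^8)
V(D2) = t^-2 - t^-1 + 1 - t + t^2  (w 0, c 14, <D> = A^-8 - A^-4 + 1 - A^4 + A^8)
why: all 2 diagrams share one V(t), hence one class


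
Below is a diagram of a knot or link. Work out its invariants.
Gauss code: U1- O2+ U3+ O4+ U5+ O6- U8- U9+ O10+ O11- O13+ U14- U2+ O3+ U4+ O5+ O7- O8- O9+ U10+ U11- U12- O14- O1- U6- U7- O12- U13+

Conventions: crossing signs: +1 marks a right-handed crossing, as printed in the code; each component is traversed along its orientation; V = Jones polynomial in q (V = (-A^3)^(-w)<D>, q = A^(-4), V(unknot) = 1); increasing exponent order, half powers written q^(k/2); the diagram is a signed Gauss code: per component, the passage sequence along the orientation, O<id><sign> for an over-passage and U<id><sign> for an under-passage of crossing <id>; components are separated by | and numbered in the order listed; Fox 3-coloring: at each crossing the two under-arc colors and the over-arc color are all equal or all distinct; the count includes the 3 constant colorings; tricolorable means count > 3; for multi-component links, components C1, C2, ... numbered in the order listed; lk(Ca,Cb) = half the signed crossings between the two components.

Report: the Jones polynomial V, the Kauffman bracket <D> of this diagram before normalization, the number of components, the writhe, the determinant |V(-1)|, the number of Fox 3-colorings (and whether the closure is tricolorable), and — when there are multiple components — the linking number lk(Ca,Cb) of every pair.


V(q) = -q^-4 + q^-3 - q^-2 + 2q^-1 - 1 + 2q - q^2 + q^3 - q^4
bracket: -A^-16 + A^-12 - A^-8 + 2A^-4 - 1 + 2A^4 - A^8 + A^12 - A^16, w = 0
1 component, writhe 0, over 14 crossings
det 11, colorings 3 of 3^14 — not tricolorable
observation: V spans 8 powers of q: at least 8 crossings in any diagram


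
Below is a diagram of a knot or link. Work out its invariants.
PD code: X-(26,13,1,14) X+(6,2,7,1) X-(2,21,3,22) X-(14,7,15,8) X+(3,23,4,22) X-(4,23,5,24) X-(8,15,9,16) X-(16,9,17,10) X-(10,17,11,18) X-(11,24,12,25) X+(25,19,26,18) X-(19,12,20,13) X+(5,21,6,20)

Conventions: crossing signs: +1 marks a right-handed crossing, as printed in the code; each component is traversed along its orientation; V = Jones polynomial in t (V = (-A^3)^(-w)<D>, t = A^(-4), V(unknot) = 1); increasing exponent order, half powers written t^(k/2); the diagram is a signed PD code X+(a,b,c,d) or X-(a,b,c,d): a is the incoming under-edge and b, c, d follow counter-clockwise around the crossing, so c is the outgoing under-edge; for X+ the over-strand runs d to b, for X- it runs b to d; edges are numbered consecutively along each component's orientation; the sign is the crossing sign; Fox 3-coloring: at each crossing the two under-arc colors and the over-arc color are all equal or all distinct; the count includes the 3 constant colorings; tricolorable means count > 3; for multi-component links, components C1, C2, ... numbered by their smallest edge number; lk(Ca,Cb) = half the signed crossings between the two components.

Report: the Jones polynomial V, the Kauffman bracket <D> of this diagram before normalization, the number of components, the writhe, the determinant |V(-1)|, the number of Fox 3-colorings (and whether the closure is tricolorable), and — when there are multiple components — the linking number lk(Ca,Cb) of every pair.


V(t) = -t^-9 + t^-8 - 2t^-7 + 3t^-6 - 2t^-5 + 2t^-4 - t^-3 + t^-2
bracket: -A^-7 + A^-3 - 2A + 2A^5 - 3A^9 + 2A^13 - A^17 + A^21, w = -5
1 component, writhe -5, over 13 crossings
det 13, colorings 3 of 3^13 — not tricolorable
observation: w = -5 (over 13 crossings) is diagram-only; (-A^3)^(5) removes it from V


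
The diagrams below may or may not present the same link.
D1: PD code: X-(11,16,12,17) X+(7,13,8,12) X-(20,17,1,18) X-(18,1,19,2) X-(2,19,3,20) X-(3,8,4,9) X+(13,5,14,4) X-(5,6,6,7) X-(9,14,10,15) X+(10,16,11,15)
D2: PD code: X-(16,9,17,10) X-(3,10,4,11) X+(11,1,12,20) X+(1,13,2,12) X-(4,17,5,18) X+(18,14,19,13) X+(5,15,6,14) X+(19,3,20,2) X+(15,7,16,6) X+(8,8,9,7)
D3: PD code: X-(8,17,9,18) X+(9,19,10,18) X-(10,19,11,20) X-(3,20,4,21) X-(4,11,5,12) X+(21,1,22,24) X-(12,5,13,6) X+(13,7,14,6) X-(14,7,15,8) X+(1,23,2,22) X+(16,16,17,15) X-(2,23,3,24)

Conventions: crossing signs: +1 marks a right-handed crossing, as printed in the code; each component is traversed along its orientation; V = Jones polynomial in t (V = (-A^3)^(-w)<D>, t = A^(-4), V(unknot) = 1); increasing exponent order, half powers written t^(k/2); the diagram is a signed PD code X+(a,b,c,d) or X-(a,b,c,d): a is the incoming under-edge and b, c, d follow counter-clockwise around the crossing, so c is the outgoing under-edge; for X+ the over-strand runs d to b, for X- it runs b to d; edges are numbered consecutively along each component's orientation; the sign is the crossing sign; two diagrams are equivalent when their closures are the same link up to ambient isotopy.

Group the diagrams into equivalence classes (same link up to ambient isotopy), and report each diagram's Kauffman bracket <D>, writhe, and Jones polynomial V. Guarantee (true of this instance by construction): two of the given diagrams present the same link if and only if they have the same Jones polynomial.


equivalence classes: {D1} | {D2} | {D3}
D1 (bracket A^-16 - A^-12 + 2A^-8 - 3A^-4 + 3 - 2A^4 + 2A^8 - A^12; 10 crossings at w = -4): V = -t^-6 + 2t^-5 - 2t^-4 + 3t^-3 - 3t^-2 + 2t^-1 - 1 + t
V(D2) = t + t^3 - t^4  [10 crossings, <D> = -A^-4 + 1 + A^8, w = +4]
D3 (bracket A^-2 + A^6 - A^10; 12 crossings at w = -2): V = -t^-4 + t^-3 + t^-1
key observation: V(t) takes 3 values over 3 diagrams, fixing the grouping


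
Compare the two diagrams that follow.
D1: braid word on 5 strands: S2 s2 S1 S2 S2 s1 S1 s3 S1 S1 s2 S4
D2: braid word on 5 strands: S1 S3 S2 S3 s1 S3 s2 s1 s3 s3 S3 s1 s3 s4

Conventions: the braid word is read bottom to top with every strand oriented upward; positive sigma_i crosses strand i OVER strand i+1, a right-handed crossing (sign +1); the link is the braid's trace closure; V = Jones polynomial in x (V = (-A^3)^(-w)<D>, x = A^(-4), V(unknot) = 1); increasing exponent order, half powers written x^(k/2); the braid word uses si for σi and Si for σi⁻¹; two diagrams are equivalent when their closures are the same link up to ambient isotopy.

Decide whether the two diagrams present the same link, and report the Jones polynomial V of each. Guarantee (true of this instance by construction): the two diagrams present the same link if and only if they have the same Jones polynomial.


equivalent: no
V(D1) = -x^-6 + x^-5 - x^-4 + 2x^-3 - x^-2 + x^-1  (w -4, c 12, <D> = A^-8 - A^-4 + 2 - A^4 + A^8 - A^12)
D2 (bracket A^-2 - A^2 + A^6 - A^10 + A^14; 14 crossings at w = +2): V = x^-2 - x^-1 + 1 - x + x^2
why: V(x) takes 2 values over 2 diagrams, fixing the grouping


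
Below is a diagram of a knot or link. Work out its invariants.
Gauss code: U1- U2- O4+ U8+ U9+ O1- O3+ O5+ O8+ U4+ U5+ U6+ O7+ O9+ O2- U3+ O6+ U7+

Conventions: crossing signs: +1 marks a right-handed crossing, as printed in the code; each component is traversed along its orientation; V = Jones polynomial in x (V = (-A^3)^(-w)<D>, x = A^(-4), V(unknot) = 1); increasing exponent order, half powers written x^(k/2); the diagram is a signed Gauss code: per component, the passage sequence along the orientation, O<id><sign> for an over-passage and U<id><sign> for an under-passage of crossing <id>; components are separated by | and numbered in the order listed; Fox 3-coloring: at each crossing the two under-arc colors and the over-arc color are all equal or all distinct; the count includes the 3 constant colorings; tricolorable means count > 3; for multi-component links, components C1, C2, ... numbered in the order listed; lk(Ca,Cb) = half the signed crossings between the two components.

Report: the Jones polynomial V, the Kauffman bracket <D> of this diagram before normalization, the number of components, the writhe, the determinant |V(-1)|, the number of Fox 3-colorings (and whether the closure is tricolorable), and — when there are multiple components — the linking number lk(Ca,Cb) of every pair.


V = x - x^2 + 2x^3 - x^4 + x^5 - x^6
<D> = A^-9 - A^-5 + A^-1 - 2A^3 + A^7 - A^11 (w = +5)
1 component over 9 crossings, w = +5
3 Fox colorings among 3^9, |V(-1)| = 7: not tricolorable
why: det 7 = |V(-1)|; not divisible by 3, so not tricolorable


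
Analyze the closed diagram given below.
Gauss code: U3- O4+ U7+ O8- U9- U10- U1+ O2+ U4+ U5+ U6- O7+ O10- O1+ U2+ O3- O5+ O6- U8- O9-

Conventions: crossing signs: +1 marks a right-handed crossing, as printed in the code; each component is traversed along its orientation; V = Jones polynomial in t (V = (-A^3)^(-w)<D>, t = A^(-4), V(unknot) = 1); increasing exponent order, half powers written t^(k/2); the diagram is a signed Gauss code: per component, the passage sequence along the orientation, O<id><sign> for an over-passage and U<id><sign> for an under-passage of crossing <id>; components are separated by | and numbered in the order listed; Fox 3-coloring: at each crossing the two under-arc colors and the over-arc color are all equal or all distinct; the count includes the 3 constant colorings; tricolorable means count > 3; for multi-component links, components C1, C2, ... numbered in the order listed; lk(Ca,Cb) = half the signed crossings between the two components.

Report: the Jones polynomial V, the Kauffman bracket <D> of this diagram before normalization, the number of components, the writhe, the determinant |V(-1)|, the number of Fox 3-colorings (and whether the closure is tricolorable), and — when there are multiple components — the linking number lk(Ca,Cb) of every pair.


Jones polynomial: V(t) = -t^-3 + 2t^-2 - 2t^-1 + 3 - 2t + 2t^2 - t^3
<D> = -A^-12 + 2A^-8 - 2A^-4 + 3 - 2A^4 + 2A^8 - A^12; writhe 0
components 1, writhe 0 (10 crossings)
3-colorings: 3 of 3^10, det 13 — not tricolorable
note: w = 0 (over 10 crossings) is diagram-only; (-A^3)^(0) removes it from V


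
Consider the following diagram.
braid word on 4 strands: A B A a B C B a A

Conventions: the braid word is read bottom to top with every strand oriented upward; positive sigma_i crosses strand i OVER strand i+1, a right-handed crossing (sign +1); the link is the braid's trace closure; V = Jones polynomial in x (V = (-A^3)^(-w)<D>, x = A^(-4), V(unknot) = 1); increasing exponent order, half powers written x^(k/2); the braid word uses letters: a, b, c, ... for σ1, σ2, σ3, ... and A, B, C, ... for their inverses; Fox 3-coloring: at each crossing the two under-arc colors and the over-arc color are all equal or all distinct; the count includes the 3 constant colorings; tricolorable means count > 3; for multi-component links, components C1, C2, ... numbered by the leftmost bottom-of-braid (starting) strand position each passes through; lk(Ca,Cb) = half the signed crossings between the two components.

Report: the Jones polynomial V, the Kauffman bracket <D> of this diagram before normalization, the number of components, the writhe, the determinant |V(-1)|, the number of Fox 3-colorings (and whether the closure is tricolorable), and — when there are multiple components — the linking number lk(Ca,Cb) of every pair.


Jones polynomial: V(x) = -x^-4 + x^-3 + x^-1
<D> = -A^-11 - A^-3 + A; writhe -5
components 1, writhe -5 (9 crossings)
3-colorings: 9 of 3^9, det 3 — tricolorable
note: |V(-1)| = 3: so tricolorable, since 3 divides 3


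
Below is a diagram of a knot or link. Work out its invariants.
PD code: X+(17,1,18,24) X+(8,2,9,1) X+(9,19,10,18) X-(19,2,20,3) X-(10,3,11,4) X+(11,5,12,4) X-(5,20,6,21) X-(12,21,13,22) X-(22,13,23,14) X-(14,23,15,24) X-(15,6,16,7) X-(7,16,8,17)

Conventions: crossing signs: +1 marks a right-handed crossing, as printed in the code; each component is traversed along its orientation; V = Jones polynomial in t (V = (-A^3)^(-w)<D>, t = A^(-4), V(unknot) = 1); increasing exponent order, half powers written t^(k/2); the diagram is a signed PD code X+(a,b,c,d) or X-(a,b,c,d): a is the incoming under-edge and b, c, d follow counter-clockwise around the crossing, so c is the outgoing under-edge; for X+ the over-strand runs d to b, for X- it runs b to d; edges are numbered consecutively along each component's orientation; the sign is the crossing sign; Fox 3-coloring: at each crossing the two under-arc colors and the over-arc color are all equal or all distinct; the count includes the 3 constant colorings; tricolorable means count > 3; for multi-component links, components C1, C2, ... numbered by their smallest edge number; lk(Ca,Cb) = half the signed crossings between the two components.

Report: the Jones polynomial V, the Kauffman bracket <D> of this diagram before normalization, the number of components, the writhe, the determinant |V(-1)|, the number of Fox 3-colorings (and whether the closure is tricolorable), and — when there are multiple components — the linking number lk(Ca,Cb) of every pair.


V = -t^-6 + t^-5 - t^-4 + 2t^-3 - t^-2 + t^-1
<D> = A^-8 - A^-4 + 2 - A^4 + A^8 - A^12 (w = -4)
1 component over 12 crossings, w = -4
3 Fox colorings among 3^12, |V(-1)| = 7: not tricolorable
why: w = -4 shifts under R1 moves; the (-A^3)^(4) factor cancels that in V


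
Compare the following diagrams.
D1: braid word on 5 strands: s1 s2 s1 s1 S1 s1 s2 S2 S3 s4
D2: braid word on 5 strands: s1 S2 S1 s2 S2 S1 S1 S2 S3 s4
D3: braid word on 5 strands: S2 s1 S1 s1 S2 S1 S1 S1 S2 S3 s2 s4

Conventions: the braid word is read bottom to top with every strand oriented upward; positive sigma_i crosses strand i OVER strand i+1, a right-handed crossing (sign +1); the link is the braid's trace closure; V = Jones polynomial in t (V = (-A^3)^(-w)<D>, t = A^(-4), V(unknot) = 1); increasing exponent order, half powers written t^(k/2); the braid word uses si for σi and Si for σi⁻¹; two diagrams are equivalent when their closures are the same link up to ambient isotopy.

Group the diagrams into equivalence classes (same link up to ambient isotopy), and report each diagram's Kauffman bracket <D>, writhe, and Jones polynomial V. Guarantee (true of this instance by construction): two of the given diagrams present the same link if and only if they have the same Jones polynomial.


classes: {D1} | {D2, D3}
V(D1) = t + t^3 - t^4  [10 crossings, <D> = -A^-4 + 1 + A^8, w = +4]
D2 (bracket A^-8 - A^-4 + 2 - A^4 + A^8 - A^12; 10 crossings at w = -4): V = -t^-6 + t^-5 - t^-4 + 2t^-3 - t^-2 + t^-1
V(D3) = -t^-6 + t^-5 - t^-4 + 2t^-3 - t^-2 + t^-1  [12 crossings, <D> = A^-8 - A^-4 + 2 - A^4 + A^8 - A^12, w = -4]
note: comparing 3 Jones polynomials yields 2 groups
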